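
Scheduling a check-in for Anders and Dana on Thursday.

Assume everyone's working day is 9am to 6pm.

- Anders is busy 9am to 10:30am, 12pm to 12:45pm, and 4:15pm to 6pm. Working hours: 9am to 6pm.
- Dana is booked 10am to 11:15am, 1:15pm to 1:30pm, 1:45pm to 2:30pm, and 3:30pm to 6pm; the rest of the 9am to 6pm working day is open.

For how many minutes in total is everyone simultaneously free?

Anders free within 09:00–18:00: 10:30–12:00, 12:45–16:15.
Dana free within 09:00–18:00: 09:00–10:00, 11:15–13:15, 13:30–13:45, 14:30–15:30.
Anders ∩ Dana: 11:15–12:00, 12:45–13:15, 13:30–13:45, 14:30–15:30.
Total common minutes: 45 + 30 + 15 + 60 = 150.

150 minutes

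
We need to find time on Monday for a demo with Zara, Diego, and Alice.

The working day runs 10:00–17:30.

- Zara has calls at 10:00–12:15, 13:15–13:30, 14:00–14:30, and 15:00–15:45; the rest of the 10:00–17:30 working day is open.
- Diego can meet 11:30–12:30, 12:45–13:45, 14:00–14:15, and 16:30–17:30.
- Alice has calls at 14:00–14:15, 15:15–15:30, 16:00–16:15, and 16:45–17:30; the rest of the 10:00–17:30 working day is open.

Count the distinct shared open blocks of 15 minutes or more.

Zara free within 10:00–17:30: 12:15–13:15, 13:30–14:00, 14:30–15:00, 15:45–17:30.
Alice free within 10:00–17:30: 10:00–14:00, 14:15–15:15, 15:30–16:00, 16:15–16:45.
Zara ∩ Diego: 12:15–12:30, 12:45–13:15, 13:30–13:45, 16:30–17:30.
Zara ∩ Diego ∩ Alice: 12:15–12:30, 12:45–13:15, 13:30–13:45, 16:30–16:45.
Windows ≥ 15 min: 12:15–12:30, 12:45–13:15, 13:30–13:45, 16:30–16:45.
That's 4 windows.

4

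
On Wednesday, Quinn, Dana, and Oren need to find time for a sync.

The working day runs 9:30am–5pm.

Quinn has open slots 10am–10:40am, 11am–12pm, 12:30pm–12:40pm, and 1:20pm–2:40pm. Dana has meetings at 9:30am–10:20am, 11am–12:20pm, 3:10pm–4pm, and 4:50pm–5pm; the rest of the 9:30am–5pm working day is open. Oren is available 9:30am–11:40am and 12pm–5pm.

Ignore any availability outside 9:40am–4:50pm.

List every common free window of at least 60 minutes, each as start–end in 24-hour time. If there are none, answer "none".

13:20–14:40

Dana free within 09:30–17:00: 10:20–11:00, 12:20–15:10, 16:00–16:50.
Quinn ∩ Dana: 10:20–10:40, 12:30–12:40, 13:20–14:40.
Quinn ∩ Dana ∩ Oren: 10:20–10:40, 12:30–12:40, 13:20–14:40.
Restricted to 09:40–16:50: 10:20–10:40, 12:30–12:40, 13:20–14:40.
Windows ≥ 60 min: 13:20–14:40.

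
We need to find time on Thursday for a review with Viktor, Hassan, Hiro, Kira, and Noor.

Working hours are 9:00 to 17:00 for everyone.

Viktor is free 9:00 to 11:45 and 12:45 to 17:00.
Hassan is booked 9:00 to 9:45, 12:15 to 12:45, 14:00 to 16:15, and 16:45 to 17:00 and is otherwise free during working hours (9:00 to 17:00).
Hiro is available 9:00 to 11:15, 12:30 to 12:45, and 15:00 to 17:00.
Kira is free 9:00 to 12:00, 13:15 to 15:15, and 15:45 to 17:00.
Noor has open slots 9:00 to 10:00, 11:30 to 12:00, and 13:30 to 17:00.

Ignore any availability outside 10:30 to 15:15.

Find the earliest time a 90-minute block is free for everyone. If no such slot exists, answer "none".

none

Hassan free within 09:00–17:00: 09:45–12:15, 12:45–14:00, 16:15–16:45.
Viktor ∩ Hassan: 09:45–11:45, 12:45–14:00, 16:15–16:45.
Viktor ∩ Hassan ∩ Hiro: 09:45–11:15, 16:15–16:45.
Viktor ∩ Hassan ∩ Hiro ∩ Kira: 09:45–11:15, 16:15–16:45.
Viktor ∩ Hassan ∩ Hiro ∩ Kira ∩ Noor: 09:45–10:00, 16:15–16:45.
Restricted to 10:30–15:15: (none).
Windows ≥ 90 min: (none).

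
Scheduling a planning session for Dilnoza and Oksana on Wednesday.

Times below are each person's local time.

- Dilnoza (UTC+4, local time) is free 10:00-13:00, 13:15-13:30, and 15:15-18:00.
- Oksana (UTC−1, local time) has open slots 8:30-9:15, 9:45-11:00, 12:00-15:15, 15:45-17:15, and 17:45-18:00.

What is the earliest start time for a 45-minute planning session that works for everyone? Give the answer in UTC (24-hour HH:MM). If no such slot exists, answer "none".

Dilnoza → UTC: 06:00–09:00, 09:15–09:30, 11:15–14:00.
Oksana → UTC: 09:30–10:15, 10:45–12:00, 13:00–16:15, 16:45–18:15, 18:45–19:00.
Dilnoza ∩ Oksana: 11:15–12:00, 13:00–14:00.
Windows ≥ 45 min: 11:15–12:00, 13:00–14:00.
Earliest such window starts at 11:15.

11:15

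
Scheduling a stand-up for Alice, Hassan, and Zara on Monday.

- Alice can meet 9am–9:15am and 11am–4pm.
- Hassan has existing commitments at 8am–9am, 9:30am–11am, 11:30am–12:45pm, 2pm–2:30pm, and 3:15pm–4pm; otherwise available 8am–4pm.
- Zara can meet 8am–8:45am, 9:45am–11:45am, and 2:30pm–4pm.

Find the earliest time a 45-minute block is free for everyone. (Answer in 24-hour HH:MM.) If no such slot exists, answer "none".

Hassan free within 08:00–16:00: 09:00–09:30, 11:00–11:30, 12:45–14:00, 14:30–15:15.
Alice ∩ Hassan: 09:00–09:15, 11:00–11:30, 12:45–14:00, 14:30–15:15.
Alice ∩ Hassan ∩ Zara: 11:00–11:30, 14:30–15:15.
Windows ≥ 45 min: 14:30–15:15.
Earliest such window starts at 14:30.

14:30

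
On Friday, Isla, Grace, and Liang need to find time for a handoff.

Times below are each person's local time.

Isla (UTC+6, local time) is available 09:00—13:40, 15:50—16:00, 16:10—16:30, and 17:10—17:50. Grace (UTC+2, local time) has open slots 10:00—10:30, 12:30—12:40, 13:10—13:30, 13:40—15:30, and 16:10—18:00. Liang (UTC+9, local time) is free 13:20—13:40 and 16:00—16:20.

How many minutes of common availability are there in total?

Isla → UTC: 03:00–07:40, 09:50–10:00, 10:10–10:30, 11:10–11:50.
Grace → UTC: 08:00–08:30, 10:30–10:40, 11:10–11:30, 11:40–13:30, 14:10–16:00.
Liang → UTC: 04:20–04:40, 07:00–07:20.
Isla ∩ Grace: 11:10–11:30, 11:40–11:50.
Isla ∩ Grace ∩ Liang: (none).
Total common minutes: 0.

0 minutes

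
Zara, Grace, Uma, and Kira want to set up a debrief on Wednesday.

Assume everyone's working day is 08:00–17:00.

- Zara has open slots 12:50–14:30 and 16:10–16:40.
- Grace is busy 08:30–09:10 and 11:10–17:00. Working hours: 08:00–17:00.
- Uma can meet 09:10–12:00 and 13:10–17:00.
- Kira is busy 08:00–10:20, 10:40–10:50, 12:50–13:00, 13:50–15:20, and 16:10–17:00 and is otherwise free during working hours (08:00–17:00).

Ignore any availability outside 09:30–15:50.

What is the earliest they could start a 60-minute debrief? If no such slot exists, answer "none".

Grace free within 08:00–17:00: 08:00–08:30, 09:10–11:10.
Kira free within 08:00–17:00: 10:20–10:40, 10:50–12:50, 13:00–13:50, 15:20–16:10.
Zara ∩ Grace: (none).
Zara ∩ Grace ∩ Uma: (none).
Zara ∩ Grace ∩ Uma ∩ Kira: (none).
Restricted to 09:30–15:50: (none).
Windows ≥ 60 min: (none).

none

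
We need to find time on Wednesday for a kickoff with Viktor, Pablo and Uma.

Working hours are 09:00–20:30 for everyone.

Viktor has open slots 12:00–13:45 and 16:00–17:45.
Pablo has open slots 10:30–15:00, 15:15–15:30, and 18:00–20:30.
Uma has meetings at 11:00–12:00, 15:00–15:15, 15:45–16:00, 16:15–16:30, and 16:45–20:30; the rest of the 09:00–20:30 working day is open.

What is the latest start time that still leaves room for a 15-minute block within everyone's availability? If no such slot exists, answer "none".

13:30

Uma free within 09:00–20:30: 09:00–11:00, 12:00–15:00, 15:15–15:45, 16:00–16:15, 16:30–16:45.
Viktor ∩ Pablo: 12:00–13:45.
Viktor ∩ Pablo ∩ Uma: 12:00–13:45.
Windows ≥ 15 min: 12:00–13:45.
Latest start in the last window 12:00–13:45 is 13:45 − 15 min = 13:30.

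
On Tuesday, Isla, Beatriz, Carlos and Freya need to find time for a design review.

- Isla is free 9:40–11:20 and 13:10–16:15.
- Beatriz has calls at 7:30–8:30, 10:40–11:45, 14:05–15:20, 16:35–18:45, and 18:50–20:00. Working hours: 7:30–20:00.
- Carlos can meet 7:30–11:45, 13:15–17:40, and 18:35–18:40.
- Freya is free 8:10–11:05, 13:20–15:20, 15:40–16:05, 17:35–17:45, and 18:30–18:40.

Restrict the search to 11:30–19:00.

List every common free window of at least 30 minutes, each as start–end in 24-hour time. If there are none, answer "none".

13:20–14:05

Beatriz free within 07:30–20:00: 08:30–10:40, 11:45–14:05, 15:20–16:35, 18:45–18:50.
Isla ∩ Beatriz: 09:40–10:40, 13:10–14:05, 15:20–16:15.
Isla ∩ Beatriz ∩ Carlos: 09:40–10:40, 13:15–14:05, 15:20–16:15.
Isla ∩ Beatriz ∩ Carlos ∩ Freya: 09:40–10:40, 13:20–14:05, 15:40–16:05.
Restricted to 11:30–19:00: 13:20–14:05, 15:40–16:05.
Windows ≥ 30 min: 13:20–14:05.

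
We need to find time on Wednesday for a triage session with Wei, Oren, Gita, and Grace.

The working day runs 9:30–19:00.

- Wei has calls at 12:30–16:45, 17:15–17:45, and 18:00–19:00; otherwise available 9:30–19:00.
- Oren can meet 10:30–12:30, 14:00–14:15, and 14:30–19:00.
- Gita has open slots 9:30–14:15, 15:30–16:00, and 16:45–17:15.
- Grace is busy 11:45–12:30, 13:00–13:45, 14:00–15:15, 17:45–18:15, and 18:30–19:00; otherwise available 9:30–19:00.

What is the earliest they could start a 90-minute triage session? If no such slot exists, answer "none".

none

Wei free within 09:30–19:00: 09:30–12:30, 16:45–17:15, 17:45–18:00.
Grace free within 09:30–19:00: 09:30–11:45, 12:30–13:00, 13:45–14:00, 15:15–17:45, 18:15–18:30.
Wei ∩ Oren: 10:30–12:30, 16:45–17:15, 17:45–18:00.
Wei ∩ Oren ∩ Gita: 10:30–12:30, 16:45–17:15.
Wei ∩ Oren ∩ Gita ∩ Grace: 10:30–11:45, 16:45–17:15.
Windows ≥ 90 min: (none).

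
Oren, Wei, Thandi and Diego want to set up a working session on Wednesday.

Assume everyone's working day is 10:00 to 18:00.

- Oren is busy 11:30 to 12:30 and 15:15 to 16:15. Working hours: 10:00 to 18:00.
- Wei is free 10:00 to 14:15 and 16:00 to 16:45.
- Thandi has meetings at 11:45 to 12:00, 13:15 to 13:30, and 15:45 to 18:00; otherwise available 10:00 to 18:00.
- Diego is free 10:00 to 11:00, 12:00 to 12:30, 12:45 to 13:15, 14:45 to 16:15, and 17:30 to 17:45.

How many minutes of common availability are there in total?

Oren free within 10:00–18:00: 10:00–11:30, 12:30–15:15, 16:15–18:00.
Thandi free within 10:00–18:00: 10:00–11:45, 12:00–13:15, 13:30–15:45.
Oren ∩ Wei: 10:00–11:30, 12:30–14:15, 16:15–16:45.
Oren ∩ Wei ∩ Thandi: 10:00–11:30, 12:30–13:15, 13:30–14:15.
Oren ∩ Wei ∩ Thandi ∩ Diego: 10:00–11:00, 12:45–13:15.
Total common minutes: 60 + 30 = 90.

90 minutes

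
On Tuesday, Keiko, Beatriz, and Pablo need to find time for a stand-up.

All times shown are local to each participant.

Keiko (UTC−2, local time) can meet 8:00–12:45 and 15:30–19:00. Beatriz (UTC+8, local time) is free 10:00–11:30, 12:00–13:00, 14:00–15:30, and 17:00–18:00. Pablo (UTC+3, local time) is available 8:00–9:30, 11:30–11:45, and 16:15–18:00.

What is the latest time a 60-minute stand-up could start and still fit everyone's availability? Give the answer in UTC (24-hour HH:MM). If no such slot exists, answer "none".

Keiko → UTC: 10:00–14:45, 17:30–21:00.
Beatriz → UTC: 02:00–03:30, 04:00–05:00, 06:00–07:30, 09:00–10:00.
Pablo → UTC: 05:00–06:30, 08:30–08:45, 13:15–15:00.
Keiko ∩ Beatriz: (none).
Keiko ∩ Beatriz ∩ Pablo: (none).
Windows ≥ 60 min: (none).

none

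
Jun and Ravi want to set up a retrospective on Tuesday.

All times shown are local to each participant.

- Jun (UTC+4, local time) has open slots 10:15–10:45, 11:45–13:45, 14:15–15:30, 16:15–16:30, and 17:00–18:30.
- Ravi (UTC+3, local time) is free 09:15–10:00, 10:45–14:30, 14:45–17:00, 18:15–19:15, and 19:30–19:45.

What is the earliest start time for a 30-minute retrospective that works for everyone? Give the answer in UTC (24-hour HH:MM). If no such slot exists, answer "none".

Jun → UTC: 06:15–06:45, 07:45–09:45, 10:15–11:30, 12:15–12:30, 13:00–14:30.
Ravi → UTC: 06:15–07:00, 07:45–11:30, 11:45–14:00, 15:15–16:15, 16:30–16:45.
Jun ∩ Ravi: 06:15–06:45, 07:45–09:45, 10:15–11:30, 12:15–12:30, 13:00–14:00.
Windows ≥ 30 min: 06:15–06:45, 07:45–09:45, 10:15–11:30, 13:00–14:00.
Earliest such window starts at 06:15.

06:15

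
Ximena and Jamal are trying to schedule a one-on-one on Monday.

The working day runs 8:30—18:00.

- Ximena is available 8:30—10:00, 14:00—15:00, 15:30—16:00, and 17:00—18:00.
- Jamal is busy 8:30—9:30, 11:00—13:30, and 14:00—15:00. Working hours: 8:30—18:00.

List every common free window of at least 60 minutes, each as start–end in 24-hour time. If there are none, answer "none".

17:00–18:00

Jamal free within 08:30–18:00: 09:30–11:00, 13:30–14:00, 15:00–18:00.
Ximena ∩ Jamal: 09:30–10:00, 15:30–16:00, 17:00–18:00.
Windows ≥ 60 min: 17:00–18:00.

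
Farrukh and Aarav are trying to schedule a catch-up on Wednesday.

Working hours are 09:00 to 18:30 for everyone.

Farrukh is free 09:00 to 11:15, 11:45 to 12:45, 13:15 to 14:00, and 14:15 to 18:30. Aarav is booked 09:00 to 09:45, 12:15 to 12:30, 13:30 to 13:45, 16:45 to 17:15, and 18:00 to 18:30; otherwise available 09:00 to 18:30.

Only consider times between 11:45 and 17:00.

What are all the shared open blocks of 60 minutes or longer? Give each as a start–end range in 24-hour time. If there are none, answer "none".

14:15–16:45

Aarav free within 09:00–18:30: 09:45–12:15, 12:30–13:30, 13:45–16:45, 17:15–18:00.
Farrukh ∩ Aarav: 09:45–11:15, 11:45–12:15, 12:30–12:45, 13:15–13:30, 13:45–14:00, 14:15–16:45, 17:15–18:00.
Restricted to 11:45–17:00: 11:45–12:15, 12:30–12:45, 13:15–13:30, 13:45–14:00, 14:15–16:45.
Windows ≥ 60 min: 14:15–16:45.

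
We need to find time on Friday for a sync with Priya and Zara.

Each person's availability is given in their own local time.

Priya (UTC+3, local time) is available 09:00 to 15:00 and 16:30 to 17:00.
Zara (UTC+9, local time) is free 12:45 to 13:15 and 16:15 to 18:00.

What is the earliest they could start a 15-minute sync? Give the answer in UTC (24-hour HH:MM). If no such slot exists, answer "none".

Priya → UTC: 06:00–12:00, 13:30–14:00.
Zara → UTC: 03:45–04:15, 07:15–09:00.
Priya ∩ Zara: 07:15–09:00.
Windows ≥ 15 min: 07:15–09:00.
Earliest such window starts at 07:15.

07:15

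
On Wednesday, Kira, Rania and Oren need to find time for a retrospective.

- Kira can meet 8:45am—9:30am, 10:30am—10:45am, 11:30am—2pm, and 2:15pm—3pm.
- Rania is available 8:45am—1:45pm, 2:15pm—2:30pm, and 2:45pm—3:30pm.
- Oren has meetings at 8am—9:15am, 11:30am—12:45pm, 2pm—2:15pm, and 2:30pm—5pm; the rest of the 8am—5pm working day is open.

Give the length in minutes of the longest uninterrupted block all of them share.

Oren free within 08:00–17:00: 09:15–11:30, 12:45–14:00, 14:15–14:30.
Kira ∩ Rania: 08:45–09:30, 10:30–10:45, 11:30–13:45, 14:15–14:30, 14:45–15:00.
Kira ∩ Rania ∩ Oren: 09:15–09:30, 10:30–10:45, 12:45–13:45, 14:15–14:30.
Common window lengths: 15, 15, 60, 15 min; longest is 60.

60 minutes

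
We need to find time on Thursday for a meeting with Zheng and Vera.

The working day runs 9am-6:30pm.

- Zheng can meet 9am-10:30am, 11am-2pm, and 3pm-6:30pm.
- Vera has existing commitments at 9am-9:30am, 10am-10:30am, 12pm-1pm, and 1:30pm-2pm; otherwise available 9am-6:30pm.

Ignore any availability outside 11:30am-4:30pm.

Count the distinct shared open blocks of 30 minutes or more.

Vera free within 09:00–18:30: 09:30–10:00, 10:30–12:00, 13:00–13:30, 14:00–18:30.
Zheng ∩ Vera: 09:30–10:00, 11:00–12:00, 13:00–13:30, 15:00–18:30.
Restricted to 11:30–16:30: 11:30–12:00, 13:00–13:30, 15:00–16:30.
Windows ≥ 30 min: 11:30–12:00, 13:00–13:30, 15:00–16:30.
That's 3 windows.

3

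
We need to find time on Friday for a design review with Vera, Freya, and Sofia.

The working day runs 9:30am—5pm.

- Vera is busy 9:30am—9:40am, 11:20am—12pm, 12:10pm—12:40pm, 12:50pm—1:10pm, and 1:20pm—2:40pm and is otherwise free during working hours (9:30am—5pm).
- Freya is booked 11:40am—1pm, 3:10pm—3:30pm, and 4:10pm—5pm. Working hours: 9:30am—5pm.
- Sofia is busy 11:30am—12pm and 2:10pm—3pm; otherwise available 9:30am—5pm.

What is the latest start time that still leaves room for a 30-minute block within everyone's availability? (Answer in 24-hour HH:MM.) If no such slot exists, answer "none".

Vera free within 09:30–17:00: 09:40–11:20, 12:00–12:10, 12:40–12:50, 13:10–13:20, 14:40–17:00.
Freya free within 09:30–17:00: 09:30–11:40, 13:00–15:10, 15:30–16:10.
Sofia free within 09:30–17:00: 09:30–11:30, 12:00–14:10, 15:00–17:00.
Vera ∩ Freya: 09:40–11:20, 13:10–13:20, 14:40–15:10, 15:30–16:10.
Vera ∩ Freya ∩ Sofia: 09:40–11:20, 13:10–13:20, 15:00–15:10, 15:30–16:10.
Windows ≥ 30 min: 09:40–11:20, 15:30–16:10.
Latest start in the last window 15:30–16:10 is 16:10 − 30 min = 15:40.

15:40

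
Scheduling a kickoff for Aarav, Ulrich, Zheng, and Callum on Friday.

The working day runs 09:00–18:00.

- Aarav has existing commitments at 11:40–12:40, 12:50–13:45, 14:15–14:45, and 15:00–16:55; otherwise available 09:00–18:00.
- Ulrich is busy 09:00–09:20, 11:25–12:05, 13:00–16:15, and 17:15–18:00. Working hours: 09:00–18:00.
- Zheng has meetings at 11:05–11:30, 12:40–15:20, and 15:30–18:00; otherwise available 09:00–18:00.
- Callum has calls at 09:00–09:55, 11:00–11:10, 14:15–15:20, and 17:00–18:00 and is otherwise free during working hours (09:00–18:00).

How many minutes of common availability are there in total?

65 minutes

Aarav free within 09:00–18:00: 09:00–11:40, 12:40–12:50, 13:45–14:15, 14:45–15:00, 16:55–18:00.
Ulrich free within 09:00–18:00: 09:20–11:25, 12:05–13:00, 16:15–17:15.
Zheng free within 09:00–18:00: 09:00–11:05, 11:30–12:40, 15:20–15:30.
Callum free within 09:00–18:00: 09:55–11:00, 11:10–14:15, 15:20–17:00.
Aarav ∩ Ulrich: 09:20–11:25, 12:40–12:50, 16:55–17:15.
Aarav ∩ Ulrich ∩ Zheng: 09:20–11:05.
Aarav ∩ Ulrich ∩ Zheng ∩ Callum: 09:55–11:00.
Total common minutes: 65.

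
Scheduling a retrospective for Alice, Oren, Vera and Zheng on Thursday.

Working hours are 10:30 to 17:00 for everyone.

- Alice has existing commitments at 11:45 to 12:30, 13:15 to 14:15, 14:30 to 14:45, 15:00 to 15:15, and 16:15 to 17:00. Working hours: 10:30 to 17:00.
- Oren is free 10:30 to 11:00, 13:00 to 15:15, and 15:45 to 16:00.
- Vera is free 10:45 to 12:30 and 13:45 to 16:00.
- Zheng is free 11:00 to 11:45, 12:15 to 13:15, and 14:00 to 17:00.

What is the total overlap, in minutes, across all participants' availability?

Alice free within 10:30–17:00: 10:30–11:45, 12:30–13:15, 14:15–14:30, 14:45–15:00, 15:15–16:15.
Alice ∩ Oren: 10:30–11:00, 13:00–13:15, 14:15–14:30, 14:45–15:00, 15:45–16:00.
Alice ∩ Oren ∩ Vera: 10:45–11:00, 14:15–14:30, 14:45–15:00, 15:45–16:00.
Alice ∩ Oren ∩ Vera ∩ Zheng: 14:15–14:30, 14:45–15:00, 15:45–16:00.
Total common minutes: 15 + 15 + 15 = 45.

45 minutes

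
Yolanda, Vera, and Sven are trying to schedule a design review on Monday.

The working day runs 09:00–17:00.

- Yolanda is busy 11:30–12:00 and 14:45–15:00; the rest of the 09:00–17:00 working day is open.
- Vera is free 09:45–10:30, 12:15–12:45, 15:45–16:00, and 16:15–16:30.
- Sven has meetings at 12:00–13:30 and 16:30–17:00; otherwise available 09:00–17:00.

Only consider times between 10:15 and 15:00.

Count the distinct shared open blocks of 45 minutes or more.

Yolanda free within 09:00–17:00: 09:00–11:30, 12:00–14:45, 15:00–17:00.
Sven free within 09:00–17:00: 09:00–12:00, 13:30–16:30.
Yolanda ∩ Vera: 09:45–10:30, 12:15–12:45, 15:45–16:00, 16:15–16:30.
Yolanda ∩ Vera ∩ Sven: 09:45–10:30, 15:45–16:00, 16:15–16:30.
Restricted to 10:15–15:00: 10:15–10:30.
Windows ≥ 45 min: (none).
That's 0 windows.

0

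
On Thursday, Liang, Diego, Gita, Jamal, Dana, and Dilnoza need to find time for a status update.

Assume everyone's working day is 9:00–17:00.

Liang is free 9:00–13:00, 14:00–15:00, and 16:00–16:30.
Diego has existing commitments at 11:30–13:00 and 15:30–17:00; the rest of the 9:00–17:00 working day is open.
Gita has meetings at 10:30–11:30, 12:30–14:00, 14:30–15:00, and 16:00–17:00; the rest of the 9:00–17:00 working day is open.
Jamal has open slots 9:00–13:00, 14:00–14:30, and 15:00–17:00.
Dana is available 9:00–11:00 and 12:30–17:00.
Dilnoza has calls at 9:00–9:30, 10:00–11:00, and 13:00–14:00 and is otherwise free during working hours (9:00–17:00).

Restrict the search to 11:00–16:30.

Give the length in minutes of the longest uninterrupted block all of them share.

Diego free within 09:00–17:00: 09:00–11:30, 13:00–15:30.
Gita free within 09:00–17:00: 09:00–10:30, 11:30–12:30, 14:00–14:30, 15:00–16:00.
Dilnoza free within 09:00–17:00: 09:30–10:00, 11:00–13:00, 14:00–17:00.
Liang ∩ Diego: 09:00–11:30, 14:00–15:00.
Liang ∩ Diego ∩ Gita: 09:00–10:30, 14:00–14:30.
Liang ∩ Diego ∩ Gita ∩ Jamal: 09:00–10:30, 14:00–14:30.
Liang ∩ Diego ∩ Gita ∩ Jamal ∩ Dana: 09:00–10:30, 14:00–14:30.
Liang ∩ Diego ∩ Gita ∩ Jamal ∩ Dana ∩ Dilnoza: 09:30–10:00, 14:00–14:30.
Restricted to 11:00–16:30: 14:00–14:30.
Single common window of 30 minutes.

30 minutes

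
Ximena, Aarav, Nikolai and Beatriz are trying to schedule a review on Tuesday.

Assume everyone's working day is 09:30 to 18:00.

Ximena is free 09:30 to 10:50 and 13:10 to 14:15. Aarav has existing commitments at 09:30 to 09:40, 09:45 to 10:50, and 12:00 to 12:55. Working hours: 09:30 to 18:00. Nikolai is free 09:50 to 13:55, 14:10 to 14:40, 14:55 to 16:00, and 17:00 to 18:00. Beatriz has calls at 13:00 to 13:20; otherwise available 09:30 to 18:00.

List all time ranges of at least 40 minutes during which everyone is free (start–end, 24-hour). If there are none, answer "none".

none

Aarav free within 09:30–18:00: 09:40–09:45, 10:50–12:00, 12:55–18:00.
Beatriz free within 09:30–18:00: 09:30–13:00, 13:20–18:00.
Ximena ∩ Aarav: 09:40–09:45, 13:10–14:15.
Ximena ∩ Aarav ∩ Nikolai: 13:10–13:55, 14:10–14:15.
Ximena ∩ Aarav ∩ Nikolai ∩ Beatriz: 13:20–13:55, 14:10–14:15.
Windows ≥ 40 min: (none).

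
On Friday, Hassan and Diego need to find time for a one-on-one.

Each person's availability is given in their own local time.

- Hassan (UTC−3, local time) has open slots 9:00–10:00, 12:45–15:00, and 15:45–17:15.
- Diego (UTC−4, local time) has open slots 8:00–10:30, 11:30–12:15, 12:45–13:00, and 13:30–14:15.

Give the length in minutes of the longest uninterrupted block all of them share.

Hassan → UTC: 12:00–13:00, 15:45–18:00, 18:45–20:15.
Diego → UTC: 12:00–14:30, 15:30–16:15, 16:45–17:00, 17:30–18:15.
Hassan ∩ Diego: 12:00–13:00, 15:45–16:15, 16:45–17:00, 17:30–18:00.
Common window lengths: 60, 30, 15, 30 min; longest is 60.

60 minutes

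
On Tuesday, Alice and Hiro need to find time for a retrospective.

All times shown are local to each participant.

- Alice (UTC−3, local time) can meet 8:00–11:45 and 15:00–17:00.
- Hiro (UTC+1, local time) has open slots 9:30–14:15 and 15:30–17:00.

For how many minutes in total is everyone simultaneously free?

150 minutes

Alice → UTC: 11:00–14:45, 18:00–20:00.
Hiro → UTC: 08:30–13:15, 14:30–16:00.
Alice ∩ Hiro: 11:00–13:15, 14:30–14:45.
Total common minutes: 135 + 15 = 150.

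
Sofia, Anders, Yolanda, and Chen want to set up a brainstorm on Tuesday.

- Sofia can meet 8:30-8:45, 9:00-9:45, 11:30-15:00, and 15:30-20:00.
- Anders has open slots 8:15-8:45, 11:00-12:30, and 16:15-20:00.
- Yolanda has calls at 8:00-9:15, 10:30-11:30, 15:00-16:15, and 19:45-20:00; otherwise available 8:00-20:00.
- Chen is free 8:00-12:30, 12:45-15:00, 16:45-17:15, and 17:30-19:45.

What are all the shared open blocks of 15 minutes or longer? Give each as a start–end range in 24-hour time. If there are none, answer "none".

Yolanda free within 08:00–20:00: 09:15–10:30, 11:30–15:00, 16:15–19:45.
Sofia ∩ Anders: 08:30–08:45, 11:30–12:30, 16:15–20:00.
Sofia ∩ Anders ∩ Yolanda: 11:30–12:30, 16:15–19:45.
Sofia ∩ Anders ∩ Yolanda ∩ Chen: 11:30–12:30, 16:45–17:15, 17:30–19:45.
Windows ≥ 15 min: 11:30–12:30, 16:45–17:15, 17:30–19:45.

11:30–12:30, 16:45–17:15, 17:30–19:45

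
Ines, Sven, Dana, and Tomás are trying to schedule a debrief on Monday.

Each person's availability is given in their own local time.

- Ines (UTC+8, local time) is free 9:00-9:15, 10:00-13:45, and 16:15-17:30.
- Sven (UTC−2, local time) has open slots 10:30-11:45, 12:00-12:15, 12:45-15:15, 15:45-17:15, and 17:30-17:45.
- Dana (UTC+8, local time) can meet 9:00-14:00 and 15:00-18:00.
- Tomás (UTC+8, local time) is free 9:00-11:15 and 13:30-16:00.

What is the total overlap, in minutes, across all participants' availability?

0 minutes

Ines → UTC: 01:00–01:15, 02:00–05:45, 08:15–09:30.
Sven → UTC: 12:30–13:45, 14:00–14:15, 14:45–17:15, 17:45–19:15, 19:30–19:45.
Dana → UTC: 01:00–06:00, 07:00–10:00.
Tomás → UTC: 01:00–03:15, 05:30–08:00.
Ines ∩ Sven: (none).
Ines ∩ Sven ∩ Dana: (none).
Ines ∩ Sven ∩ Dana ∩ Tomás: (none).
Total common minutes: 0.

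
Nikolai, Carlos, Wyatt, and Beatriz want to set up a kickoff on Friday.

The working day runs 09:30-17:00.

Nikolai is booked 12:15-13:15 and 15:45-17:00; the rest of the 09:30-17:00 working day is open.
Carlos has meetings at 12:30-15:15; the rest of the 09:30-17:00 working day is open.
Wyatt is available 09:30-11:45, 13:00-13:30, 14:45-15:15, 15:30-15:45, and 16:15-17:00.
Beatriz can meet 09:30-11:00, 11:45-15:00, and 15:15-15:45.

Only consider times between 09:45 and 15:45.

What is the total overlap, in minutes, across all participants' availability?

90 minutes

Nikolai free within 09:30–17:00: 09:30–12:15, 13:15–15:45.
Carlos free within 09:30–17:00: 09:30–12:30, 15:15–17:00.
Nikolai ∩ Carlos: 09:30–12:15, 15:15–15:45.
Nikolai ∩ Carlos ∩ Wyatt: 09:30–11:45, 15:30–15:45.
Nikolai ∩ Carlos ∩ Wyatt ∩ Beatriz: 09:30–11:00, 15:30–15:45.
Restricted to 09:45–15:45: 09:45–11:00, 15:30–15:45.
Total common minutes: 75 + 15 = 90.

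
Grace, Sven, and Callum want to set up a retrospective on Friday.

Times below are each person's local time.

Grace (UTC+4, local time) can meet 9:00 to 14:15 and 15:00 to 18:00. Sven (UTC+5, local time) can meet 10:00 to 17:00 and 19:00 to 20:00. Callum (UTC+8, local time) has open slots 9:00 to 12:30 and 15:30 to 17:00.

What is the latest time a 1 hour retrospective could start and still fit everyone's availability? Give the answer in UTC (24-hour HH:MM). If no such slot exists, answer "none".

Grace → UTC: 05:00–10:15, 11:00–14:00.
Sven → UTC: 05:00–12:00, 14:00–15:00.
Callum → UTC: 01:00–04:30, 07:30–09:00.
Grace ∩ Sven: 05:00–10:15, 11:00–12:00.
Grace ∩ Sven ∩ Callum: 07:30–09:00.
Windows ≥ 60 min: 07:30–09:00.
Latest start in the last window 07:30–09:00 is 09:00 − 60 min = 08:00.

08:00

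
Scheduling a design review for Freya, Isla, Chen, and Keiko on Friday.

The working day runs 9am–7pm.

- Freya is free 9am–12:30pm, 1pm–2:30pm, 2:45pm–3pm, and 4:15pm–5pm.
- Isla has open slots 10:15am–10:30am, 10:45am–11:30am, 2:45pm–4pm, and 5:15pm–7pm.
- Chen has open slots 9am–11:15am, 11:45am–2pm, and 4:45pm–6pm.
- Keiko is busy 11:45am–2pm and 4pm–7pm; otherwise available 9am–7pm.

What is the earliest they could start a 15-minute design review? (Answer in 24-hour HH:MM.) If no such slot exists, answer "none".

10:15

Keiko free within 09:00–19:00: 09:00–11:45, 14:00–16:00.
Freya ∩ Isla: 10:15–10:30, 10:45–11:30, 14:45–15:00.
Freya ∩ Isla ∩ Chen: 10:15–10:30, 10:45–11:15.
Freya ∩ Isla ∩ Chen ∩ Keiko: 10:15–10:30, 10:45–11:15.
Windows ≥ 15 min: 10:15–10:30, 10:45–11:15.
Earliest such window starts at 10:15.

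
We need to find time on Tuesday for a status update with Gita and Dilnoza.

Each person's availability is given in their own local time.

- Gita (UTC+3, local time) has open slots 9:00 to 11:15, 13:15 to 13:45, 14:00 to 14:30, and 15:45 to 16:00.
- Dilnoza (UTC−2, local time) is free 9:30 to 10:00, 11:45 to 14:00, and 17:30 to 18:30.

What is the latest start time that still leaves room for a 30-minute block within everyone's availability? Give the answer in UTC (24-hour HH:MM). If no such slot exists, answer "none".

none

Gita → UTC: 06:00–08:15, 10:15–10:45, 11:00–11:30, 12:45–13:00.
Dilnoza → UTC: 11:30–12:00, 13:45–16:00, 19:30–20:30.
Gita ∩ Dilnoza: (none).
Windows ≥ 30 min: (none).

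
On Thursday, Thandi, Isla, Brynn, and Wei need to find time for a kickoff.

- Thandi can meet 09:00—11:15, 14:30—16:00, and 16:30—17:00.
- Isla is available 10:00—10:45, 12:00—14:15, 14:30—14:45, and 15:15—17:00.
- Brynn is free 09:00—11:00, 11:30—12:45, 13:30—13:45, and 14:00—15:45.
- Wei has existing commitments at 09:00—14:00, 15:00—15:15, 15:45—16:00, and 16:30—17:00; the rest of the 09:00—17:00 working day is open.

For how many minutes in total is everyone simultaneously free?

Wei free within 09:00–17:00: 14:00–15:00, 15:15–15:45, 16:00–16:30.
Thandi ∩ Isla: 10:00–10:45, 14:30–14:45, 15:15–16:00, 16:30–17:00.
Thandi ∩ Isla ∩ Brynn: 10:00–10:45, 14:30–14:45, 15:15–15:45.
Thandi ∩ Isla ∩ Brynn ∩ Wei: 14:30–14:45, 15:15–15:45.
Total common minutes: 15 + 30 = 45.

45 minutes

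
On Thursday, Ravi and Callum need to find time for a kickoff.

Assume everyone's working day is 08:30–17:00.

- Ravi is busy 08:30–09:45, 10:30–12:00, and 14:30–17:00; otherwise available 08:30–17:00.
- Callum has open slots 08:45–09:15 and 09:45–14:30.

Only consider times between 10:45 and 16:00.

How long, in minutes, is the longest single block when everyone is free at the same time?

150 minutes

Ravi free within 08:30–17:00: 09:45–10:30, 12:00–14:30.
Ravi ∩ Callum: 09:45–10:30, 12:00–14:30.
Restricted to 10:45–16:00: 12:00–14:30.
Single common window of 150 minutes.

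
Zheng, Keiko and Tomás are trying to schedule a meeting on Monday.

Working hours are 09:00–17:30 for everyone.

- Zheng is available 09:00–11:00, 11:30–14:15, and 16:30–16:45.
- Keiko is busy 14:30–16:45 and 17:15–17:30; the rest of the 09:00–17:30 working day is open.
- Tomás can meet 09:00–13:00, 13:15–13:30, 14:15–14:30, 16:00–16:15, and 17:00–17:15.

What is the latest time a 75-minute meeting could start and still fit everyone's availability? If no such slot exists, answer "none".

11:45

Keiko free within 09:00–17:30: 09:00–14:30, 16:45–17:15.
Zheng ∩ Keiko: 09:00–11:00, 11:30–14:15.
Zheng ∩ Keiko ∩ Tomás: 09:00–11:00, 11:30–13:00, 13:15–13:30.
Windows ≥ 75 min: 09:00–11:00, 11:30–13:00.
Latest start in the last window 11:30–13:00 is 13:00 − 75 min = 11:45.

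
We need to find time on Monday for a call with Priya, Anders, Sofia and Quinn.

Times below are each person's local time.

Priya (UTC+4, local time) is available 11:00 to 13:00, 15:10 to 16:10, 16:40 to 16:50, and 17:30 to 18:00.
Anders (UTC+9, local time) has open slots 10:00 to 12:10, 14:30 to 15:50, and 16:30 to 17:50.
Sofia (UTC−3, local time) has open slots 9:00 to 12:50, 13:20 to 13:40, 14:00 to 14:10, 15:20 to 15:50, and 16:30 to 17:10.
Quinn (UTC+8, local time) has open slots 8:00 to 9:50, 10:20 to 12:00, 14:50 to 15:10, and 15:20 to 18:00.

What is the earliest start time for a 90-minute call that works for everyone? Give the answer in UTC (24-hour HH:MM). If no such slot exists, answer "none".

Priya → UTC: 07:00–09:00, 11:10–12:10, 12:40–12:50, 13:30–14:00.
Anders → UTC: 01:00–03:10, 05:30–06:50, 07:30–08:50.
Sofia → UTC: 12:00–15:50, 16:20–16:40, 17:00–17:10, 18:20–18:50, 19:30–20:10.
Quinn → UTC: 00:00–01:50, 02:20–04:00, 06:50–07:10, 07:20–10:00.
Priya ∩ Anders: 07:30–08:50.
Priya ∩ Anders ∩ Sofia: (none).
Priya ∩ Anders ∩ Sofia ∩ Quinn: (none).
Windows ≥ 90 min: (none).

none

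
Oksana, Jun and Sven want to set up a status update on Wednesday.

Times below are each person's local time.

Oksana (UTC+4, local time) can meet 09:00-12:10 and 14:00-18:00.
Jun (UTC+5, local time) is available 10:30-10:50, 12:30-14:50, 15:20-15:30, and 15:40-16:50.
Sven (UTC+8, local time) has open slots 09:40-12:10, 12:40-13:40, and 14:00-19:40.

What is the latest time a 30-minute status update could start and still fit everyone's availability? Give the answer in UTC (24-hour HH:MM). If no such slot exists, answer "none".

11:10

Oksana → UTC: 05:00–08:10, 10:00–14:00.
Jun → UTC: 05:30–05:50, 07:30–09:50, 10:20–10:30, 10:40–11:50.
Sven → UTC: 01:40–04:10, 04:40–05:40, 06:00–11:40.
Oksana ∩ Jun: 05:30–05:50, 07:30–08:10, 10:20–10:30, 10:40–11:50.
Oksana ∩ Jun ∩ Sven: 05:30–05:40, 07:30–08:10, 10:20–10:30, 10:40–11:40.
Windows ≥ 30 min: 07:30–08:10, 10:40–11:40.
Latest start in the last window 10:40–11:40 is 11:40 − 30 min = 11:10.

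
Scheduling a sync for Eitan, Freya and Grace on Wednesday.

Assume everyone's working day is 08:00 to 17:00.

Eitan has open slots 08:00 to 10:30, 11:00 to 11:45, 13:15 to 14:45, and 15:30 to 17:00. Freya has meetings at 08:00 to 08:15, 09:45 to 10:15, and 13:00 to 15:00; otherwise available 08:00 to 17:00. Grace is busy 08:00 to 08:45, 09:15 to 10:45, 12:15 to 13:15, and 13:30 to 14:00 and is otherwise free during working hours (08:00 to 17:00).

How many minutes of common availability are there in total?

Freya free within 08:00–17:00: 08:15–09:45, 10:15–13:00, 15:00–17:00.
Grace free within 08:00–17:00: 08:45–09:15, 10:45–12:15, 13:15–13:30, 14:00–17:00.
Eitan ∩ Freya: 08:15–09:45, 10:15–10:30, 11:00–11:45, 15:30–17:00.
Eitan ∩ Freya ∩ Grace: 08:45–09:15, 11:00–11:45, 15:30–17:00.
Total common minutes: 30 + 45 + 90 = 165.

165 minutes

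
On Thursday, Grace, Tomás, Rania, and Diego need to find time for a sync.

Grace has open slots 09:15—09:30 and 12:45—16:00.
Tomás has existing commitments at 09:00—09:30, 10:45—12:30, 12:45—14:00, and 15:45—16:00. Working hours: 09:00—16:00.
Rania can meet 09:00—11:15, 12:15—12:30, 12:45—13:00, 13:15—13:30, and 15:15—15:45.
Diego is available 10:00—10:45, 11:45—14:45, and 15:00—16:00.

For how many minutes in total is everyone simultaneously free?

Tomás free within 09:00–16:00: 09:30–10:45, 12:30–12:45, 14:00–15:45.
Grace ∩ Tomás: 14:00–15:45.
Grace ∩ Tomás ∩ Rania: 15:15–15:45.
Grace ∩ Tomás ∩ Rania ∩ Diego: 15:15–15:45.
Total common minutes: 30.

30 minutes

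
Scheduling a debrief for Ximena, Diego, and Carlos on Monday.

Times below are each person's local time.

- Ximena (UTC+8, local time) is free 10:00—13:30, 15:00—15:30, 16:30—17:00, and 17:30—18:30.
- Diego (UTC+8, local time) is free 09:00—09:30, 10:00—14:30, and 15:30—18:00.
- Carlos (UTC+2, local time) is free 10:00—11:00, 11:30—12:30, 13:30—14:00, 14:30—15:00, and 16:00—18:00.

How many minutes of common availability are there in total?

Ximena → UTC: 02:00–05:30, 07:00–07:30, 08:30–09:00, 09:30–10:30.
Diego → UTC: 01:00–01:30, 02:00–06:30, 07:30–10:00.
Carlos → UTC: 08:00–09:00, 09:30–10:30, 11:30–12:00, 12:30–13:00, 14:00–16:00.
Ximena ∩ Diego: 02:00–05:30, 08:30–09:00, 09:30–10:00.
Ximena ∩ Diego ∩ Carlos: 08:30–09:00, 09:30–10:00.
Total common minutes: 30 + 30 = 60.

60 minutes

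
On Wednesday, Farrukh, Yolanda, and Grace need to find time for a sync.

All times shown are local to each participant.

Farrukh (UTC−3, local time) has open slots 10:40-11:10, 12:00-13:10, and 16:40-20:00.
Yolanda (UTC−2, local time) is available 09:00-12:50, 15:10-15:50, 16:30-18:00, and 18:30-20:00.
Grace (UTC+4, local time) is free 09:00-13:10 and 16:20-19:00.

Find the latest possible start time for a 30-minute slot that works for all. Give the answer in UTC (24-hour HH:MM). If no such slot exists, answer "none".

13:40

Farrukh → UTC: 13:40–14:10, 15:00–16:10, 19:40–23:00.
Yolanda → UTC: 11:00–14:50, 17:10–17:50, 18:30–20:00, 20:30–22:00.
Grace → UTC: 05:00–09:10, 12:20–15:00.
Farrukh ∩ Yolanda: 13:40–14:10, 19:40–20:00, 20:30–22:00.
Farrukh ∩ Yolanda ∩ Grace: 13:40–14:10.
Windows ≥ 30 min: 13:40–14:10.
Latest start in the last window 13:40–14:10 is 14:10 − 30 min = 13:40.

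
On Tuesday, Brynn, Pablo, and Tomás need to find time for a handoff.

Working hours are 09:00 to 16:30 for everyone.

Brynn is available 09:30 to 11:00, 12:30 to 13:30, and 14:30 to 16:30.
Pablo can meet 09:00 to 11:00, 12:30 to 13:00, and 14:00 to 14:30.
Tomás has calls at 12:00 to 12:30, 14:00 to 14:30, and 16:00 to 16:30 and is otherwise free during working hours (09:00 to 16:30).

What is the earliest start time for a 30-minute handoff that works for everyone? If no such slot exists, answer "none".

Tomás free within 09:00–16:30: 09:00–12:00, 12:30–14:00, 14:30–16:00.
Brynn ∩ Pablo: 09:30–11:00, 12:30–13:00.
Brynn ∩ Pablo ∩ Tomás: 09:30–11:00, 12:30–13:00.
Windows ≥ 30 min: 09:30–11:00, 12:30–13:00.
Earliest such window starts at 09:30.

09:30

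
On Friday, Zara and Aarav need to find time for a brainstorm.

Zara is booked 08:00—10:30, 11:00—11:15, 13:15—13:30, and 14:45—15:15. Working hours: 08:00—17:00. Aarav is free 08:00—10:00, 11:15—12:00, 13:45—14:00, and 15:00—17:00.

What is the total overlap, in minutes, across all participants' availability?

Zara free within 08:00–17:00: 10:30–11:00, 11:15–13:15, 13:30–14:45, 15:15–17:00.
Zara ∩ Aarav: 11:15–12:00, 13:45–14:00, 15:15–17:00.
Total common minutes: 45 + 15 + 105 = 165.

165 minutes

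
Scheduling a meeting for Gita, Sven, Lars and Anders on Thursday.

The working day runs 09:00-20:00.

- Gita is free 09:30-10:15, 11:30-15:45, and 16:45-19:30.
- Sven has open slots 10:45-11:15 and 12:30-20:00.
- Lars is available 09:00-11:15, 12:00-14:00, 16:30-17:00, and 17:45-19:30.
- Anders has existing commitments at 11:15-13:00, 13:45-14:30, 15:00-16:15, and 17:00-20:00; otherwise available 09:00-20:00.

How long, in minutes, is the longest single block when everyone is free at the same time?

45 minutes

Anders free within 09:00–20:00: 09:00–11:15, 13:00–13:45, 14:30–15:00, 16:15–17:00.
Gita ∩ Sven: 12:30–15:45, 16:45–19:30.
Gita ∩ Sven ∩ Lars: 12:30–14:00, 16:45–17:00, 17:45–19:30.
Gita ∩ Sven ∩ Lars ∩ Anders: 13:00–13:45, 16:45–17:00.
Common window lengths: 45, 15 min; longest is 45.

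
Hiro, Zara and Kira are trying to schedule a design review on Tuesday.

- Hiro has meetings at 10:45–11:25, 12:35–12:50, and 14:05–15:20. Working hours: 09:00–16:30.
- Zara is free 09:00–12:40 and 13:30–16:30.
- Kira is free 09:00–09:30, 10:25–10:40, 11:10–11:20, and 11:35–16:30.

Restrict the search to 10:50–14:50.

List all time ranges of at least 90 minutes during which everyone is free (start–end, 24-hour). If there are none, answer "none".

Hiro free within 09:00–16:30: 09:00–10:45, 11:25–12:35, 12:50–14:05, 15:20–16:30.
Hiro ∩ Zara: 09:00–10:45, 11:25–12:35, 13:30–14:05, 15:20–16:30.
Hiro ∩ Zara ∩ Kira: 09:00–09:30, 10:25–10:40, 11:35–12:35, 13:30–14:05, 15:20–16:30.
Restricted to 10:50–14:50: 11:35–12:35, 13:30–14:05.
Windows ≥ 90 min: (none).

none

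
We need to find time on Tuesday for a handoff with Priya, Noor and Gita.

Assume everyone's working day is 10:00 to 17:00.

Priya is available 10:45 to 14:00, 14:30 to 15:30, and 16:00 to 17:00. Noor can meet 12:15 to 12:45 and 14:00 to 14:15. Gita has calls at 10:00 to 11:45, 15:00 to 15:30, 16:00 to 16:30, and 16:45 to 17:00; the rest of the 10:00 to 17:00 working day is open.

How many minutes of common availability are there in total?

Gita free within 10:00–17:00: 11:45–15:00, 15:30–16:00, 16:30–16:45.
Priya ∩ Noor: 12:15–12:45.
Priya ∩ Noor ∩ Gita: 12:15–12:45.
Total common minutes: 30.

30 minutes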